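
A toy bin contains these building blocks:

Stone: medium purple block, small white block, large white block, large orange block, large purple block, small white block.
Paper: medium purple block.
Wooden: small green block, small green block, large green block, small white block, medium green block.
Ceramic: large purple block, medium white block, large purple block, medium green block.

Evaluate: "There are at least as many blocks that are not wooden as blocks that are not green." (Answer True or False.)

There are 11 blocks that are not wooden.
There are 11 blocks that are not green.
The claim requires 11 ≥ 11, which holds.

True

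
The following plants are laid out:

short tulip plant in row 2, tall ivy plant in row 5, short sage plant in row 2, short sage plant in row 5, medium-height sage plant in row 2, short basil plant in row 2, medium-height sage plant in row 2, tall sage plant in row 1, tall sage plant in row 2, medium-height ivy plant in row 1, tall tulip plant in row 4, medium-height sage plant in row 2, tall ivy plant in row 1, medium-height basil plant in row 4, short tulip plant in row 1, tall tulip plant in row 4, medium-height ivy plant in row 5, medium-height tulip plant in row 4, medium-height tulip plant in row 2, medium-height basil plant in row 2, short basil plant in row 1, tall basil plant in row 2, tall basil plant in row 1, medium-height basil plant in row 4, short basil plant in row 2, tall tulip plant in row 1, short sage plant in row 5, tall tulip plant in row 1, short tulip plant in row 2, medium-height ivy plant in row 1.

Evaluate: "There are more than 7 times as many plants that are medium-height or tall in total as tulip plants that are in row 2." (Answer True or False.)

There are 21 plants that are medium-height or tall.
There are 3 tulip plants in row 2.
The claim requires 21 > 7 × 3 = 21, which does not hold.

False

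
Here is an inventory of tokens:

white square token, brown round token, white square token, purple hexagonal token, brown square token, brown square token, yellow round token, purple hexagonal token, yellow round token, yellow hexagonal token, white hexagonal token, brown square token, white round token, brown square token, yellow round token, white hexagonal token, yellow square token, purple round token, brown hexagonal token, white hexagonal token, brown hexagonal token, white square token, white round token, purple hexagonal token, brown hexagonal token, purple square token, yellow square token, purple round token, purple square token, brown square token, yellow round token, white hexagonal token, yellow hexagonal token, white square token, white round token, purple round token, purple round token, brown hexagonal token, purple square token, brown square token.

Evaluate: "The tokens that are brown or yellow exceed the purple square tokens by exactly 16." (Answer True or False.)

True

|tokens that are brown or yellow| = 19.
|purple square tokens| = 3.
The claim requires 19 − 3 (= 16) to equal 16, which holds.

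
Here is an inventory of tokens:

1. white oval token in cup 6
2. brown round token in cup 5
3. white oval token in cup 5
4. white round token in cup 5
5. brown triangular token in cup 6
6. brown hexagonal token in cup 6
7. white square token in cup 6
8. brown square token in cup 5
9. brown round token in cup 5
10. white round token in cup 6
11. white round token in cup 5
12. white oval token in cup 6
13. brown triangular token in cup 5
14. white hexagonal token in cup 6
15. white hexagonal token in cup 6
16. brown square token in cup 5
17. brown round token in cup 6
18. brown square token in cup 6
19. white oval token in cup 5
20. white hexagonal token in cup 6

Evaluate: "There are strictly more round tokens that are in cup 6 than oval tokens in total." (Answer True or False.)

False

|round tokens in cup 6| = 2.
|oval tokens| = 4.
The claim requires 2 > 4, which does not hold.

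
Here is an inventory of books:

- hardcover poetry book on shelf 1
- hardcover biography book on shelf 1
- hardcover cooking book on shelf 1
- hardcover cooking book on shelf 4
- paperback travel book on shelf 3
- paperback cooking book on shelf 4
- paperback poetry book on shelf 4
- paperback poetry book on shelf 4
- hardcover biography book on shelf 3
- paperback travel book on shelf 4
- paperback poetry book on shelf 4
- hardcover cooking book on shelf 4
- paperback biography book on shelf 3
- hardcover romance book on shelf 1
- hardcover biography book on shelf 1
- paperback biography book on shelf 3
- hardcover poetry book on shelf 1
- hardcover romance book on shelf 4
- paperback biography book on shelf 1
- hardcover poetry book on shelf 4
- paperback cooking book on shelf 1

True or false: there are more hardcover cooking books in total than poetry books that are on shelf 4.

False

hardcover cooking books: 3.
poetry books on shelf 4: 4.
The claim requires 3 > 4, which does not hold.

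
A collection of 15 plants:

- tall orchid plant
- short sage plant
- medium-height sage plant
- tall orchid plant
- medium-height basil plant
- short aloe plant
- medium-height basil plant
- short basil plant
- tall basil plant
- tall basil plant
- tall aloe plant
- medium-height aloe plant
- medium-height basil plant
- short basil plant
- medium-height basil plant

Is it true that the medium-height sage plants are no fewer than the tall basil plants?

False

|medium-height sage plants| = 1.
|tall basil plants| = 2.
The claim requires 1 ≥ 2, which does not hold.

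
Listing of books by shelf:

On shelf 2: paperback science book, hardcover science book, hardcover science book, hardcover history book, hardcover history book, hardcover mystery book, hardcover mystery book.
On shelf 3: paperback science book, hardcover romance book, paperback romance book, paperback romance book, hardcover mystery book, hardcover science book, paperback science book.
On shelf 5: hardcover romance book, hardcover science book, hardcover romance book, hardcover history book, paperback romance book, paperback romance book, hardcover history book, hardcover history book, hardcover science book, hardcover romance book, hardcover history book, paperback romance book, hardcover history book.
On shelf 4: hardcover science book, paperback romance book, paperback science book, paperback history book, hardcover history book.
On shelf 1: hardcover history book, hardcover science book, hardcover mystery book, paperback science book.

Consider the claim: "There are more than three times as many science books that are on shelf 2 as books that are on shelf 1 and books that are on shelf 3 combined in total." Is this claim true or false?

science books on shelf 2: 3.
books on shelf 1: 4; books on shelf 3: 7; combined: 4 + 7 = 11.
The claim requires 3 > 3 × 11 = 33, which does not hold.

False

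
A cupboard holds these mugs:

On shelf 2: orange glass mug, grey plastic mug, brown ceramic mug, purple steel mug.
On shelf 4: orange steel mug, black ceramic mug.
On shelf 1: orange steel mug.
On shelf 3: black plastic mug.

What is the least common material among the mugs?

glass

Counts by material: steel 3, plastic 2, ceramic 2, glass 1.
The minimum is 1, held uniquely by glass.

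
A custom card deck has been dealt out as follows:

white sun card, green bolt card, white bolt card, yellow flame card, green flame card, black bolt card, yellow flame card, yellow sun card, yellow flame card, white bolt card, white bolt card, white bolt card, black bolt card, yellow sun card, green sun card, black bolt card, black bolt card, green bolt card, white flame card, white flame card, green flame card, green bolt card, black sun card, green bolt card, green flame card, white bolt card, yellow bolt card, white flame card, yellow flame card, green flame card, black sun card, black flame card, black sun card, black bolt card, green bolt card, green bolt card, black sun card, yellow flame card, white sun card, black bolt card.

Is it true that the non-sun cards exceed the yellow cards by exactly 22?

False

There are 31 non-sun cards.
There are 8 yellow cards.
The claim requires 31 − 8 (= 23) to equal 22, which does not hold.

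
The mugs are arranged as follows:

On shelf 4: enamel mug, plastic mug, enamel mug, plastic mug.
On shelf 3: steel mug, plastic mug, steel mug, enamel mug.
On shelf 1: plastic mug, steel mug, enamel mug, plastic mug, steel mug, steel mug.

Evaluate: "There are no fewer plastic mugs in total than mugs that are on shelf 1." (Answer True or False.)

|plastic mugs| = 5.
|mugs on shelf 1| = 6.
The claim requires 5 ≥ 6, which does not hold.

False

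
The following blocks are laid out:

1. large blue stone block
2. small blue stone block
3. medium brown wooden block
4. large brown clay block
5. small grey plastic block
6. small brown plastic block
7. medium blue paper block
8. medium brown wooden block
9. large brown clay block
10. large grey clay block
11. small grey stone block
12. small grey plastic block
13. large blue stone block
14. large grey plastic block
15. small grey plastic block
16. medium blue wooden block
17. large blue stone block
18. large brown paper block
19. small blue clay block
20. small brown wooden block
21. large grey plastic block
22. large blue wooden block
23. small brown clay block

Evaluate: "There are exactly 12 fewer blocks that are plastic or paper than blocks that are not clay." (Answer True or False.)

False

There are 8 blocks that are plastic or paper.
There are 18 blocks that are not clay.
The claim requires 18 − 8 (= 10) to equal 12, which does not hold.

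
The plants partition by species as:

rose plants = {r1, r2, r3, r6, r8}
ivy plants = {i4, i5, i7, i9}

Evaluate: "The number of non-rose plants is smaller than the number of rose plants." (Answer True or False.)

True

non-rose plants: 4.
rose plants: 5.
The claim requires 4 < 5, which holds.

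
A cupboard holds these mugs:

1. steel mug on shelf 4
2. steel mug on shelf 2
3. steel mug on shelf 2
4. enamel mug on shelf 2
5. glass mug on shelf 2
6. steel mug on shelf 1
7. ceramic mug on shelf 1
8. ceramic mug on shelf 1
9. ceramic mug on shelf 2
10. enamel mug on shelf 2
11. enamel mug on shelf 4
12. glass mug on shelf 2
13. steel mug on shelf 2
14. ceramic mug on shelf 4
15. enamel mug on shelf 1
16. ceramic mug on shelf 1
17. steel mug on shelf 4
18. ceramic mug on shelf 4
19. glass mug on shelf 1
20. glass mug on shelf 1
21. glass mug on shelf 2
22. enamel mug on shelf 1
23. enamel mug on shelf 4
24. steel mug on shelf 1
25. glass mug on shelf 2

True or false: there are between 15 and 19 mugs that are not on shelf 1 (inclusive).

True

There are 16 mugs that are not on shelf 1.
The claim requires 15 ≤ 16 ≤ 19, which holds.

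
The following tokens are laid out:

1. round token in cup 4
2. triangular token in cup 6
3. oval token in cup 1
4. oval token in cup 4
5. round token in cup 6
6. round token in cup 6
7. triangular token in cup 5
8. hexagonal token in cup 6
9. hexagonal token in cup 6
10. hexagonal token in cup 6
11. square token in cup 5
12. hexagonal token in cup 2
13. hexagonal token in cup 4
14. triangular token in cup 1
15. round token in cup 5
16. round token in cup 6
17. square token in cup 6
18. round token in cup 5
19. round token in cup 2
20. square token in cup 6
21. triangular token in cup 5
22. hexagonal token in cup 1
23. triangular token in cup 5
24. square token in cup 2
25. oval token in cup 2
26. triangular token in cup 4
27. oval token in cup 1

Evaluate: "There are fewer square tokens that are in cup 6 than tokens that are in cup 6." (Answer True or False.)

|square tokens in cup 6| = 2.
|tokens in cup 6| = 9.
The claim requires 2 < 9, which holds.

True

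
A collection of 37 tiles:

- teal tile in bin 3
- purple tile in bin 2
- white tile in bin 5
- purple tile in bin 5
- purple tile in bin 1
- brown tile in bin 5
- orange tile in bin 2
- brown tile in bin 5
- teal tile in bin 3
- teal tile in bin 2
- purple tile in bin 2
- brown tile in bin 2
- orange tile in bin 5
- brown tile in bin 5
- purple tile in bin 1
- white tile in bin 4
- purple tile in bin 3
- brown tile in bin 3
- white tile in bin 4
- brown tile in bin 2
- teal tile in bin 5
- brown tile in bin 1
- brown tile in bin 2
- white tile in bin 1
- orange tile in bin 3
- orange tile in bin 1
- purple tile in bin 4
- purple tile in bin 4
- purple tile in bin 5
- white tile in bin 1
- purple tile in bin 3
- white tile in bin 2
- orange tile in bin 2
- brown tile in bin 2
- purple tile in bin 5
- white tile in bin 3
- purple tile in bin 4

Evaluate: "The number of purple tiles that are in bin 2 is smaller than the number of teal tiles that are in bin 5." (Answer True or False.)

purple tiles in bin 2: 2.
teal tiles in bin 5: 1.
The claim requires 2 < 1, which does not hold.

False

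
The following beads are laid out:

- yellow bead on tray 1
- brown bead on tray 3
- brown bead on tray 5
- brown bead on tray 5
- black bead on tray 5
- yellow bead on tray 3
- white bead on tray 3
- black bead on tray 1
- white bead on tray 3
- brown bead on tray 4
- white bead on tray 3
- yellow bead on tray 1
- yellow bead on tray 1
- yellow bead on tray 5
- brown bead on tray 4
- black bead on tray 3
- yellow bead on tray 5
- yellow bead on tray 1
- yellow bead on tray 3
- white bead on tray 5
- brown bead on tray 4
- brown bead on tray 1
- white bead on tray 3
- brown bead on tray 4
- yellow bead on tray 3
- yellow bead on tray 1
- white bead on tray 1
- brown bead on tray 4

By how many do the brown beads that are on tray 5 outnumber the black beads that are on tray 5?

brown beads on tray 5: 2.
black beads on tray 5: 1.
2 − 1 = 1.

1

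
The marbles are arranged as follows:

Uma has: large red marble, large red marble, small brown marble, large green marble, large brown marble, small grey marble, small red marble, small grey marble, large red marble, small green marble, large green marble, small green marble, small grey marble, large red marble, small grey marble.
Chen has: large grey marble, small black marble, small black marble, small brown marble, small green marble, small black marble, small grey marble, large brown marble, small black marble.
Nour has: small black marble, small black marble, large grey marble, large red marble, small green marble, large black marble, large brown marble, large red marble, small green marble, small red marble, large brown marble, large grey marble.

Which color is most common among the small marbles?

black

Counts by color (restricted to small marbles): black 6, green 5, grey 5, brown 2, red 2.
The maximum is 6, held uniquely by black.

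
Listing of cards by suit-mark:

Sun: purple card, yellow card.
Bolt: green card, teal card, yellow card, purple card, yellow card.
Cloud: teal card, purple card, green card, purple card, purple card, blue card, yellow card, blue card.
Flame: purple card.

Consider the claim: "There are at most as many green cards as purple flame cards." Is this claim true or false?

False

|green cards| = 2.
|purple flame cards| = 1.
The claim requires 2 ≤ 1, which does not hold.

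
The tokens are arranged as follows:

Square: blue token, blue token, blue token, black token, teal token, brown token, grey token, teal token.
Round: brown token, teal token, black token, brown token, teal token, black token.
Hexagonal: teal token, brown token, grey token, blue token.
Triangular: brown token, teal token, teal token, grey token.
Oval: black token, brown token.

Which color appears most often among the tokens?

Counts by color: teal 7, brown 6, black 4, blue 4, grey 3.
The maximum is 7, held uniquely by teal.

teal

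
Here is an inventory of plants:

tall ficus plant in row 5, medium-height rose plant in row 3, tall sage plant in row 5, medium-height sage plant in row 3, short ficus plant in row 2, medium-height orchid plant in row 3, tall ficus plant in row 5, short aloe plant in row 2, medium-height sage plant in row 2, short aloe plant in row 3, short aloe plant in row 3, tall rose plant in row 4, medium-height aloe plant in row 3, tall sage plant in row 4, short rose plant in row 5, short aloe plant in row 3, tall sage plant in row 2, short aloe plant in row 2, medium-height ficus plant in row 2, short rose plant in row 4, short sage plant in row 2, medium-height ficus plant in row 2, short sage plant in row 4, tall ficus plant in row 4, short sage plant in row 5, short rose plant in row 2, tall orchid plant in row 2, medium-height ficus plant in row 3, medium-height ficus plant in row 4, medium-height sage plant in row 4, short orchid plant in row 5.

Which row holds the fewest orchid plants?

Counts by row (restricted to orchid plants): row 3→1, row 5→1, row 2→1, row 4→0.
The minimum is 0, held uniquely by row 4.

row 4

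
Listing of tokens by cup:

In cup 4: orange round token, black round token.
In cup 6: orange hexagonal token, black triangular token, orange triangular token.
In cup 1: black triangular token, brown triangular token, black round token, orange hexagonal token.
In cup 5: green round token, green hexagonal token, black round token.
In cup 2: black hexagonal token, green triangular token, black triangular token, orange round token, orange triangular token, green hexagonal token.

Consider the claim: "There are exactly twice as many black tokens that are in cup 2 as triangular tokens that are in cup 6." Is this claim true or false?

There are 2 black tokens in cup 2.
There are 2 triangular tokens in cup 6.
The claim requires 2 = 2 × 2 = 4, which does not hold.

False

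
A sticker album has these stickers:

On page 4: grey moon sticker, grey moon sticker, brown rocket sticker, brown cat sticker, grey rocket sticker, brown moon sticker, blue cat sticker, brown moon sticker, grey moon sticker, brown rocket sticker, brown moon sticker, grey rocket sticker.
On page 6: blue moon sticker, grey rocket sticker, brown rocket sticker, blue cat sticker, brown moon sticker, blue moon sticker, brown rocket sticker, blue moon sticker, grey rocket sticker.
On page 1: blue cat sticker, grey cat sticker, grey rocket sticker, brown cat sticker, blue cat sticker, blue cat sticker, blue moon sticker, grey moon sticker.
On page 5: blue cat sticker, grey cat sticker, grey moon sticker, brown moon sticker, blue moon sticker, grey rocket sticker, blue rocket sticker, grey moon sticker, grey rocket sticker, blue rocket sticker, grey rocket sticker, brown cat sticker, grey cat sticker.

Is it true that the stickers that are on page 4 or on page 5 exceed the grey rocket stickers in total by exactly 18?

False

|stickers on page 4 or on page 5| = 25.
|grey rocket stickers| = 8.
The claim requires 25 − 8 (= 17) to equal 18, which does not hold.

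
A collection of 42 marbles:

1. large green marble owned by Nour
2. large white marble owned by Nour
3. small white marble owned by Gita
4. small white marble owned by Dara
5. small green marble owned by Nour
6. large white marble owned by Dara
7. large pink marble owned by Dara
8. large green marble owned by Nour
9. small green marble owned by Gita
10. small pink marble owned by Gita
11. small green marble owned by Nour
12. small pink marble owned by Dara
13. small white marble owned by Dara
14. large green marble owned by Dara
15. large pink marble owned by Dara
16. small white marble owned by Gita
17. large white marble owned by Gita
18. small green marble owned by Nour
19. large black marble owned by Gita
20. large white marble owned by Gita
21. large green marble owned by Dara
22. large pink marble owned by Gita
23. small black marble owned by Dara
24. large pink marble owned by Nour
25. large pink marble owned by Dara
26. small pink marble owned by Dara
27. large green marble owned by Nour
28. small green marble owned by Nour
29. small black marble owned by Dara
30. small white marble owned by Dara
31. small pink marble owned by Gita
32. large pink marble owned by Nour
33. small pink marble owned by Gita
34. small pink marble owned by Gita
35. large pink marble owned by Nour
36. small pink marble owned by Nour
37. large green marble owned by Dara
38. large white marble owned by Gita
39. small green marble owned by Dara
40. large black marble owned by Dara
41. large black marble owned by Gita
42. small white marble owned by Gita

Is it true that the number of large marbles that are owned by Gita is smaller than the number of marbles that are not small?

|large marbles owned by Gita| = 6.
|marbles that are not small| = 21.
The claim requires 6 < 21, which holds.

True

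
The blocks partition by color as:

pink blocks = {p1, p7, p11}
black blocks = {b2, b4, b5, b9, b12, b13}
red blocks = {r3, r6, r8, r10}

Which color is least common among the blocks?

pink

Counts by color: black 6, red 4, pink 3.
The minimum is 3, held uniquely by pink.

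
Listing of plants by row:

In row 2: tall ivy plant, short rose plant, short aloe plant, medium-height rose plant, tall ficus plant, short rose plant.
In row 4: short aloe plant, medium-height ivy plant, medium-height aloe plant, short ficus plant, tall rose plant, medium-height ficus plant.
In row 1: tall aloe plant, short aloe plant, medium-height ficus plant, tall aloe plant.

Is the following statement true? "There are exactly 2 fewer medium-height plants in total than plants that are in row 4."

False

There are 5 medium-height plants.
There are 6 plants in row 4.
The claim requires 6 − 5 (= 1) to equal 2, which does not hold.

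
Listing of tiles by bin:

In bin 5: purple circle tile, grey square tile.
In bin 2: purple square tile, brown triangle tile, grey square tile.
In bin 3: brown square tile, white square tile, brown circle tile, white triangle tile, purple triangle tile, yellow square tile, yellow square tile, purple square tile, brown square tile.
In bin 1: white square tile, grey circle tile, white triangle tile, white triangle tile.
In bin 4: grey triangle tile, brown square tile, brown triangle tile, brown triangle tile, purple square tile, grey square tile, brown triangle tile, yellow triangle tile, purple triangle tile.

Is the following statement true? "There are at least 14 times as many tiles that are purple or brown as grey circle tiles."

True

There are 14 tiles that are purple or brown.
There is 1 grey circle tile.
The claim requires 14 ≥ 14 × 1 = 14, which holds.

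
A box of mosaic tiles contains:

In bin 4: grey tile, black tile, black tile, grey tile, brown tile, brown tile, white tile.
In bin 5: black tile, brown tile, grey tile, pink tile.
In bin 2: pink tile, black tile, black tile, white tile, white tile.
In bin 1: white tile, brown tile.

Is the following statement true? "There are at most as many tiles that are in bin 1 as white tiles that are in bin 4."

False

|tiles in bin 1| = 2.
|white tiles in bin 4| = 1.
The claim requires 2 ≤ 1, which does not hold.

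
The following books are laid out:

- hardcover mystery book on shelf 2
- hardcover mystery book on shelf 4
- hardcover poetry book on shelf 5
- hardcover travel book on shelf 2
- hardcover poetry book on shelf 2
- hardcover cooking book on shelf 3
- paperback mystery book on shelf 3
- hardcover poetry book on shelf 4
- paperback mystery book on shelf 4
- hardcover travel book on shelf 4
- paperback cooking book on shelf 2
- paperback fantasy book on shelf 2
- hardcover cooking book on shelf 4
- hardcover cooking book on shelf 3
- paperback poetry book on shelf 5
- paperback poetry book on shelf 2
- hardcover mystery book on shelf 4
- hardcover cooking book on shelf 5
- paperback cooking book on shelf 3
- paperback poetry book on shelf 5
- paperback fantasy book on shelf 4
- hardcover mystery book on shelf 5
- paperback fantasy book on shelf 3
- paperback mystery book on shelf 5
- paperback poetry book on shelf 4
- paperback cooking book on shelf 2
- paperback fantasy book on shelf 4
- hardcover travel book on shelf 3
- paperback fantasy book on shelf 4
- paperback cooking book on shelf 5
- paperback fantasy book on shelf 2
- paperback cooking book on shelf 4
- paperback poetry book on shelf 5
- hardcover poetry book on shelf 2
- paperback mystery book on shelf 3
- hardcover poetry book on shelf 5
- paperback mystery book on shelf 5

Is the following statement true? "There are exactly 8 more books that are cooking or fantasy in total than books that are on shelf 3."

books that are cooking or fantasy: 15.
books on shelf 3: 7.
The claim requires 15 − 7 (= 8) to equal 8, which holds.

True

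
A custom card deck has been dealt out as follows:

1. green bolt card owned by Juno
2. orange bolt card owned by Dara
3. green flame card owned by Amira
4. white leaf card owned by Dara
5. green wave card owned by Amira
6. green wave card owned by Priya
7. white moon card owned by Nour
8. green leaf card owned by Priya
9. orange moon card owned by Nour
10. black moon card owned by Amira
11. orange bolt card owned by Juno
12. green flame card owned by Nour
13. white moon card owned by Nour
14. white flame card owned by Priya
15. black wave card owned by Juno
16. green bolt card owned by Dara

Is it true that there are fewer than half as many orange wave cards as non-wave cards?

True

There are 0 orange wave cards.
There are 13 non-wave cards.
The claim requires 2 × 0 = 0 < 13, which holds.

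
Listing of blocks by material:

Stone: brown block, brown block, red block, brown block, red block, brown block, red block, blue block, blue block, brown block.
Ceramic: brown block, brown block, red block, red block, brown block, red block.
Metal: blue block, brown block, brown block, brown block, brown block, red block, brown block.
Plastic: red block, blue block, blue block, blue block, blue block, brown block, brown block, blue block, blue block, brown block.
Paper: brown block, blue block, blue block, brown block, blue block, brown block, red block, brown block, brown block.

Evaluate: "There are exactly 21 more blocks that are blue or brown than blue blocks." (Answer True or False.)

|blocks that are blue or brown| = 33.
|blue blocks| = 12.
The claim requires 33 − 12 (= 21) to equal 21, which holds.

True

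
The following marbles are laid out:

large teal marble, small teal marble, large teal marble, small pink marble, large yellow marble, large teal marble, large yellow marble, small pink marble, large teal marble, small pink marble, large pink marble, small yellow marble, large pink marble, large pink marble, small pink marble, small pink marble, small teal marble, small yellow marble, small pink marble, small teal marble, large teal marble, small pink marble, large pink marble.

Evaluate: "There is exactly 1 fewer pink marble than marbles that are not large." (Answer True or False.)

True

There are 11 pink marbles.
There are 12 marbles that are not large.
The claim requires 12 − 11 (= 1) to equal 1, which holds.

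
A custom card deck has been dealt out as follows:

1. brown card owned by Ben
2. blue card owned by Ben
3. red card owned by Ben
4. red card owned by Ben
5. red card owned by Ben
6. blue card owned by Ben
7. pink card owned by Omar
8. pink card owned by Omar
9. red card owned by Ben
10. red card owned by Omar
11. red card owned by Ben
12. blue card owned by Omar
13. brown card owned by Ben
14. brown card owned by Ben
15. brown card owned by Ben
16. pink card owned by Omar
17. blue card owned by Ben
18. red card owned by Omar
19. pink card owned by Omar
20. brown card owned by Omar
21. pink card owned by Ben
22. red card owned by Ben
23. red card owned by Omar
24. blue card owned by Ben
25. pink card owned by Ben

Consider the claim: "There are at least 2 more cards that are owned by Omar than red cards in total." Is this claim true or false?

cards owned by Omar: 9.
red cards: 9.
The claim requires 9 − 9 = 0 ≥ 2, which does not hold.

False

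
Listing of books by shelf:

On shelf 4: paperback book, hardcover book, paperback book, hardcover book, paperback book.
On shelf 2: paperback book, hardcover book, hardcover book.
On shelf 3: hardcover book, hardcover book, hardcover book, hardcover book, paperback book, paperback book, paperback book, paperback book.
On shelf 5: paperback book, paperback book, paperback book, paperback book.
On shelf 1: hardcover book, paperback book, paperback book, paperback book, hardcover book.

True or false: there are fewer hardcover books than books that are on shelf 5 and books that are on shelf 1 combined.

hardcover books: 10.
books on shelf 5: 4; books on shelf 1: 5; combined: 4 + 5 = 9.
The claim requires 10 < 9, which does not hold.

False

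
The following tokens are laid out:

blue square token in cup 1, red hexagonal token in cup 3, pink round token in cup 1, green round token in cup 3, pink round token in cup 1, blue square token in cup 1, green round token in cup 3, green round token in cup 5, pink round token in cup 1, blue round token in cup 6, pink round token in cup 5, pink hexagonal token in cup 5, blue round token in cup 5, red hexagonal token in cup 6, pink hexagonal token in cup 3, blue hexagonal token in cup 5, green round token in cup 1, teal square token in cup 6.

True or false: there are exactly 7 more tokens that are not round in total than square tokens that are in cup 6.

True

There are 8 tokens that are not round.
There is 1 square token in cup 6.
The claim requires 8 − 1 (= 7) to equal 7, which holds.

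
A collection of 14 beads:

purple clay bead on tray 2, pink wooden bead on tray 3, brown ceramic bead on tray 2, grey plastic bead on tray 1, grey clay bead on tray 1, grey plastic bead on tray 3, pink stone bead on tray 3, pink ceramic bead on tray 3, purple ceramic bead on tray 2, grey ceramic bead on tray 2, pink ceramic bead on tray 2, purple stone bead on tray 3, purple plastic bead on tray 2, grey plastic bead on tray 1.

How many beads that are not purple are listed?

Total beads: 14; with the excluded value: 4; remaining 14 − 4 = 10.

10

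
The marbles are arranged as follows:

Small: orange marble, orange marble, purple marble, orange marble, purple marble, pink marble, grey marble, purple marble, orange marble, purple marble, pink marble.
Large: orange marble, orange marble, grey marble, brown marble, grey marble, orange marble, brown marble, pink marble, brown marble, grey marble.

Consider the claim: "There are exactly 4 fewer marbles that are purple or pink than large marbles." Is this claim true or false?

There are 7 marbles that are purple or pink.
There are 10 large marbles.
The claim requires 10 − 7 (= 3) to equal 4, which does not hold.

False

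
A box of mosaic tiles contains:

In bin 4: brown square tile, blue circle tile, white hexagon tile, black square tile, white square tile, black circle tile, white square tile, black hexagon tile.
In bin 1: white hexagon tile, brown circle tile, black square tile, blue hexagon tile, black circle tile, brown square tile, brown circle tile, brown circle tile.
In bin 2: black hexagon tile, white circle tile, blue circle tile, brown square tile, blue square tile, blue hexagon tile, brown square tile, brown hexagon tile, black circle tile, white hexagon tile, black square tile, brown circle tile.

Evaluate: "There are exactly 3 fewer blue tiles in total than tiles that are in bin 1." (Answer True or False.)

True

blue tiles: 5.
tiles in bin 1: 8.
The claim requires 8 − 5 (= 3) to equal 3, which holds.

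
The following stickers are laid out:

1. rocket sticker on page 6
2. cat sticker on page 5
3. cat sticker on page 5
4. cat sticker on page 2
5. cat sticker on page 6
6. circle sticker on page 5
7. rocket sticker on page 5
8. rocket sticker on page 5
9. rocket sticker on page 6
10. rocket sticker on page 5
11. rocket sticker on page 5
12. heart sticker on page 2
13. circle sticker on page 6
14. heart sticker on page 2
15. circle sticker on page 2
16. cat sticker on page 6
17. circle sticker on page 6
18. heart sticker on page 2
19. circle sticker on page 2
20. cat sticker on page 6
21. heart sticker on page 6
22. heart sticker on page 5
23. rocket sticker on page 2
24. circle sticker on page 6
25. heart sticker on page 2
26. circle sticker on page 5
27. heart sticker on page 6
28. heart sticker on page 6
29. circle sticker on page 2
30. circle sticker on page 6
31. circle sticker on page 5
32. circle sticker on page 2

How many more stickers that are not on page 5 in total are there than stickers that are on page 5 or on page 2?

stickers that are not on page 5: 22.
stickers on page 5 or on page 2: 20.
22 − 20 = 2.

2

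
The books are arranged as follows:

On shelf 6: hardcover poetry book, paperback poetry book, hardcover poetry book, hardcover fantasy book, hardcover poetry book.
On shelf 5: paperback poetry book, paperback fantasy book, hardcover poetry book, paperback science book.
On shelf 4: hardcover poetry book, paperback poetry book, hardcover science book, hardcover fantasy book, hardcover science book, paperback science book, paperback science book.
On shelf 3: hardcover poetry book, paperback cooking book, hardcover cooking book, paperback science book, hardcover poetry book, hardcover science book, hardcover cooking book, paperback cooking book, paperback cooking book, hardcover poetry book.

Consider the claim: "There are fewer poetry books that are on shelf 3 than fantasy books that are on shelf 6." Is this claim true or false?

False

|poetry books on shelf 3| = 3.
|fantasy books on shelf 6| = 1.
The claim requires 3 < 1, which does not hold.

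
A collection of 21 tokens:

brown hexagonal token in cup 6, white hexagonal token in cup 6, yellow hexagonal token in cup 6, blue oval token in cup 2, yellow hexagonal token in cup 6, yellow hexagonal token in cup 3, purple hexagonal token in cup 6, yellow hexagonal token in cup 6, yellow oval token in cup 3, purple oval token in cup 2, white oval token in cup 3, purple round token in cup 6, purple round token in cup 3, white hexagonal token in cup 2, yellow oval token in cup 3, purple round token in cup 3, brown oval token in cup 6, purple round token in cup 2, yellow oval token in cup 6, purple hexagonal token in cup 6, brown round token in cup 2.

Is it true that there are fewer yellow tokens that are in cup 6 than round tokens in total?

yellow tokens in cup 6: 4.
round tokens: 5.
The claim requires 4 < 5, which holds.

True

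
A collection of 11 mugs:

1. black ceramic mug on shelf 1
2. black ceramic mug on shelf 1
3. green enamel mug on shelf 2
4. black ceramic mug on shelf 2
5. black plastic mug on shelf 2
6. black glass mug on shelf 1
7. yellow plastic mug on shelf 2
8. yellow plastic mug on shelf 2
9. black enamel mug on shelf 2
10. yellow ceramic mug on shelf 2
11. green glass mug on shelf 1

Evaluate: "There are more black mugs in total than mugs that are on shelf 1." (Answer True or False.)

True

|black mugs| = 6.
|mugs on shelf 1| = 4.
The claim requires 6 > 4, which holds.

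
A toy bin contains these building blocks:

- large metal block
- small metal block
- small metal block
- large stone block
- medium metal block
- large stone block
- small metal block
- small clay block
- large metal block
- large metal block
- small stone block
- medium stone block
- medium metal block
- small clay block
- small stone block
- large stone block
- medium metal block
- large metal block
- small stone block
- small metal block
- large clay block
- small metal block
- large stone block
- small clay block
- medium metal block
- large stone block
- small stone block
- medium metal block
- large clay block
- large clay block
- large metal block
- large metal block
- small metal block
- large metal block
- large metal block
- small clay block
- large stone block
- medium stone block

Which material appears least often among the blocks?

Counts by material: metal 19, stone 12, clay 7.
The minimum is 7, held uniquely by clay.

clay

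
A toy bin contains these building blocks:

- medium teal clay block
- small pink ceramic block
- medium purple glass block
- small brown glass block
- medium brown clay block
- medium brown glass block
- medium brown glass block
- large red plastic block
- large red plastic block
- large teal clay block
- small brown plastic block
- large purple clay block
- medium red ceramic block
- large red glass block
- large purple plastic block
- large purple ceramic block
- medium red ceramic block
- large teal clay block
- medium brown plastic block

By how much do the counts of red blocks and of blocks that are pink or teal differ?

1

red blocks: 5. blocks that are pink or teal: 4.
|5 − 4| = 5 − 4 = 1.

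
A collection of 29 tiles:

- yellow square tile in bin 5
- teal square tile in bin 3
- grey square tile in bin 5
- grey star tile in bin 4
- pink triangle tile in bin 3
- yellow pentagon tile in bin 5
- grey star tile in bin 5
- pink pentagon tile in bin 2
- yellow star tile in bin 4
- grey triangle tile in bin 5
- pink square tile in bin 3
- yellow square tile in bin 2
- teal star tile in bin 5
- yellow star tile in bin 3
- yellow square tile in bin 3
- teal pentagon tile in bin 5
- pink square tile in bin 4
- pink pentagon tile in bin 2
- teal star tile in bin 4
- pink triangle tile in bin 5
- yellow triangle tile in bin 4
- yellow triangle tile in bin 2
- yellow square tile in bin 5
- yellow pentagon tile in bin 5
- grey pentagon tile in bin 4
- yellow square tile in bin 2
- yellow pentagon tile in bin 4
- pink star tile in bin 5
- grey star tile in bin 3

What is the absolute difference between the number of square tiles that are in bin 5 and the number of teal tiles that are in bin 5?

square tiles in bin 5: 3. teal tiles in bin 5: 2.
|3 − 2| = 3 − 2 = 1.

1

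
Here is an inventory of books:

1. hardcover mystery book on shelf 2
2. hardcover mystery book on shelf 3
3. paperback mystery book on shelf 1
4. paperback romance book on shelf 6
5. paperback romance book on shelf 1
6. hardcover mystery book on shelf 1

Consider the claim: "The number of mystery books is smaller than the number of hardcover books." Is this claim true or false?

mystery books: 4.
hardcover books: 3.
The claim requires 4 < 3, which does not hold.

False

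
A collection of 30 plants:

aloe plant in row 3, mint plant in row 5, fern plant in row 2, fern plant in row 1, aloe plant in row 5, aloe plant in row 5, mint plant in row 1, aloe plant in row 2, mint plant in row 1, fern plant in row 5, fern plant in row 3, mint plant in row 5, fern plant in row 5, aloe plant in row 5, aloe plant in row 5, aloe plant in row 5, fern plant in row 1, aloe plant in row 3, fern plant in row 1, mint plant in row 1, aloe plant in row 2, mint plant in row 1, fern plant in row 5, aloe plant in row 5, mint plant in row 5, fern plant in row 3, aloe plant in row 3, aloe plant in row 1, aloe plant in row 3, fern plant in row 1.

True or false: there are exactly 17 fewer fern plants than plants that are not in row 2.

There are 10 fern plants.
There are 27 plants that are not in row 2.
The claim requires 27 − 10 (= 17) to equal 17, which holds.

True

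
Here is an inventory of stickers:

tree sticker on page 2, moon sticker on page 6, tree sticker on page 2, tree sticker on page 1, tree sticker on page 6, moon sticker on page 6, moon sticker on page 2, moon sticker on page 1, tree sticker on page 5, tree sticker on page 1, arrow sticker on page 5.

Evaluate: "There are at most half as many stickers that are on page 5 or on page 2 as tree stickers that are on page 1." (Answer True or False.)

False

|stickers on page 5 or on page 2| = 5.
|tree stickers on page 1| = 2.
The claim requires 2 × 5 = 10 ≤ 2, which does not hold.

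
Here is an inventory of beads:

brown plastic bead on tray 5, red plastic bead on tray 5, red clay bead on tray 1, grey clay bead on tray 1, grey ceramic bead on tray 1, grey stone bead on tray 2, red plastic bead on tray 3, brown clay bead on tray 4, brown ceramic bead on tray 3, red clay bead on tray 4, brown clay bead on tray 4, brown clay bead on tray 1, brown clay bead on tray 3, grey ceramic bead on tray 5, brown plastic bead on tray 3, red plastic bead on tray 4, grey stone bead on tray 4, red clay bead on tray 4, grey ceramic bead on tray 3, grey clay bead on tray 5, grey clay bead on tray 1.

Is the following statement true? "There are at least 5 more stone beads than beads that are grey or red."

False

stone beads: 2.
beads that are grey or red: 14.
The claim requires 2 − 14 = -12 ≥ 5, which does not hold.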